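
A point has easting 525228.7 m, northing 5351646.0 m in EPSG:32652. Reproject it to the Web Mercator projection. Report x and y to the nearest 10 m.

x 14398100 m, y 6159840 m

Unproject from UTM 52N (λ₀ = 129°) → φ = 48.31750032°, λ = 129.34030023°.
Web Mercator (R = 6378137 m): x = 14398096.361 m, y = 6159839.056 m.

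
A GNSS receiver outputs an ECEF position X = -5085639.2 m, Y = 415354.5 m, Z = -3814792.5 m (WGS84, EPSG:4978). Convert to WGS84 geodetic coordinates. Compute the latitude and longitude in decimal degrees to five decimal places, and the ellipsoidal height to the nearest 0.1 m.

lat -36.96730°, lon 175.33090°, h 495.9 m

λ = atan2(Y, X) = 175.33090018°; p = √(X²+Y²) = 5102572.4 m.
Bowring's method on WGS84 (a = 6378137 m, b = 6356752.314 m) gives φ = -36.96729992°, h = 495.852 m.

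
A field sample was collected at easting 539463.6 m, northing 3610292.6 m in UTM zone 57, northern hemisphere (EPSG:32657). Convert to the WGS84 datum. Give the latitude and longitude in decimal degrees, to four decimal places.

Zone 57N: λ₀ = 159°, k₀ = 0.9996, false easting 500000 m.
Meridian distance M = (N − FN)/k₀ = 3611737.3 m.
Inverse transverse Mercator on WGS84 gives φ = 32.62949983°, λ = 159.42069975°.

lat 32.6295°, lon 159.4207°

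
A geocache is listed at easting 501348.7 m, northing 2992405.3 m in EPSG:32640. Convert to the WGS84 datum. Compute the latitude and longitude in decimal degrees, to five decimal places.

Zone 40N: λ₀ = 57°, k₀ = 0.9996, false easting 500000 m.
Meridian distance M = (N − FN)/k₀ = 2993602.7 m.
Inverse transverse Mercator on WGS84 gives φ = 27.05390037°, λ = 57.01360018°.

lat 27.05390°, lon 57.01360°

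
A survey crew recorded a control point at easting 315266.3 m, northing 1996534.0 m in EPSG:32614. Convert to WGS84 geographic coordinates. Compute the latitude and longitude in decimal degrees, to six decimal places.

lat 18.049500°, lon -100.745300°

Zone 14N: λ₀ = -99°, k₀ = 0.9996, false easting 500000 m.
Meridian distance M = (N − FN)/k₀ = 1997332.9 m.
Inverse transverse Mercator on WGS84 gives φ = 18.04950000°, λ = -100.74530043°.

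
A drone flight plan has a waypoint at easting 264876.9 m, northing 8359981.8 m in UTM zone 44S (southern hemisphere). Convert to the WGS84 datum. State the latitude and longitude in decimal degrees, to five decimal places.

lat -14.82410°, lon 78.81520°

Zone 44S: λ₀ = 81°, k₀ = 0.9996, false easting 500000 m, false northing 10000000 m.
Meridian distance M = (N − FN)/k₀ = -1640674.5 m.
Inverse transverse Mercator on WGS84 gives φ = -14.82410022°, λ = 78.81519985°.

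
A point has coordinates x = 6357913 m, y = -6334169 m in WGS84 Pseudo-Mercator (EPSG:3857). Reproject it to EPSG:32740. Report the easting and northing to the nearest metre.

Web Mercator inverse (R = 6378137 m) → φ = -49.34830237°, λ = 57.11410423°.
UTM 40S forward: E = 508287.521 m, N = 4533817.662 m.

E 508288 m, N 4533818 m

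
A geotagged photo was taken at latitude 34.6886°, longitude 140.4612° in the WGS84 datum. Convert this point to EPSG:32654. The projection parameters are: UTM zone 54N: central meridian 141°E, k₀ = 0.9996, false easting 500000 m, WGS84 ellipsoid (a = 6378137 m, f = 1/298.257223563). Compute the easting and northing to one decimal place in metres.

E 450647.8 m, N 3838642.9 m

Zone 54 central meridian λ₀ = 6×54 − 183 = 141°; Δλ = -0.5388°.
Transverse Mercator on WGS84 with k₀ = 0.9996 gives E = 450647.814 m, N = 3838642.940 m.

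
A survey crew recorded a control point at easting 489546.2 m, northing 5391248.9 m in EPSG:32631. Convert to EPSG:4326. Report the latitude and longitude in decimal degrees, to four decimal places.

Zone 31N: λ₀ = 3°, k₀ = 0.9996, false easting 500000 m.
Meridian distance M = (N − FN)/k₀ = 5393406.3 m.
Inverse transverse Mercator on WGS84 gives φ = 48.67420002°, λ = 2.85800014°.

lat 48.6742°, lon 2.8580°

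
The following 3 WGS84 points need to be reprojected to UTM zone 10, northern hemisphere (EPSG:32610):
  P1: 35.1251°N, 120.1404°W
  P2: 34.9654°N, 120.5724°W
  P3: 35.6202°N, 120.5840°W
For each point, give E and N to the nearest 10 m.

UTM zone 10N: λ₀ = -123°, k₀ = 0.9996.
P1 (35.1251°, -120.1404°) → (760582.319, 3890659.606) m.
P2 (34.9654°, -120.5724°) → (721638.669, 3871897.851) m.
P3 (35.6202°, -120.5840°) → (718808.651, 3944512.161) m.

P1: E 760580 m, N 3890660 m; P2: E 721640 m, N 3871900 m; P3: E 718810 m, N 3944510 m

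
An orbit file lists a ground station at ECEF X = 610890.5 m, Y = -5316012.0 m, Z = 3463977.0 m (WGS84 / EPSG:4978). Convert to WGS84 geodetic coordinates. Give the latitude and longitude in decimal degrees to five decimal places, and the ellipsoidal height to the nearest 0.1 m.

λ = atan2(Y, X) = -83.44459978°; p = √(X²+Y²) = 5350997.2 m.
Bowring's method on WGS84 (a = 6378137 m, b = 6356752.314 m) gives φ = 33.09280011°, h = 2548.158 m.

lat 33.09280°, lon -83.44460°, h 2548.2 m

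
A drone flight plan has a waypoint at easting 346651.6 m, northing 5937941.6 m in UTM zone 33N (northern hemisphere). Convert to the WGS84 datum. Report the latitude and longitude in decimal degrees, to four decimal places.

Zone 33N: λ₀ = 15°, k₀ = 0.9996, false easting 500000 m.
Meridian distance M = (N − FN)/k₀ = 5940317.7 m.
Inverse transverse Mercator on WGS84 gives φ = 53.56790006°, λ = 12.68429978°.

lat 53.5679°, lon 12.6843°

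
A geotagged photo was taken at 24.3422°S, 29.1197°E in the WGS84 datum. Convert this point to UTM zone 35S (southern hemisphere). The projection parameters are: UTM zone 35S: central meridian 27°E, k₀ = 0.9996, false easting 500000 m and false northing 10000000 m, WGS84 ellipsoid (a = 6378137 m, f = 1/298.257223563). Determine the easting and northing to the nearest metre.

E 715056 m, N 7306246 m

Zone 35 central meridian λ₀ = 6×35 − 183 = 27°; Δλ = +2.1197°.
Transverse Mercator on WGS84 with k₀ = 0.9996 gives E = 715055.650 m, N = 7306246.104 m.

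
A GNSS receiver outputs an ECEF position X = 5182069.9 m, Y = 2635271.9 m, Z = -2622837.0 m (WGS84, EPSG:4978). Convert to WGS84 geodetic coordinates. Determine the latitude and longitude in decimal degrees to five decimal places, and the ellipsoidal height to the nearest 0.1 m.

λ = atan2(Y, X) = 26.95499981°; p = √(X²+Y²) = 5813648.3 m.
Bowring's method on WGS84 (a = 6378137 m, b = 6356752.314 m) gives φ = -24.42709984°, h = 3408.133 m.

lat -24.42710°, lon 26.95500°, h 3408.1 m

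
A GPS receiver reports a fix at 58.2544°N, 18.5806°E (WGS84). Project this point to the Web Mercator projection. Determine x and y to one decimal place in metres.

x 2068382.9 m, y 8020950.0 m

Web Mercator is spherical with R = a = 6378137 m.
x = R·λ = 6378137 × 0.324292647 = 2068382.931 m.
y = R·ln tan(π/4 + φ/2) = 6378137 × 1.257569410 = 8020949.982 m.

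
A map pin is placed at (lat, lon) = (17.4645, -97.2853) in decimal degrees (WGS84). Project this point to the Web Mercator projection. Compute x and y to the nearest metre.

x -10829750 m, y 1974963 m

Web Mercator is spherical with R = a = 6378137 m.
x = R·λ = 6378137 × -1.697948799 = -10829750.058 m.
y = R·ln tan(π/4 + φ/2) = 6378137 × 0.309645792 = 1974963.283 m.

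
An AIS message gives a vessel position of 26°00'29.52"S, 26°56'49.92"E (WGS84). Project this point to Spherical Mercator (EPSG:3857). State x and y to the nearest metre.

Web Mercator is spherical with R = a = 6378137 m.
x = R·λ = 6378137 × 0.470317364 = 2999748.582 m.
y = R·ln tan(π/4 + φ/2) = 6378137 × -0.470371926 = -3000096.584 m.

x 2999749 m, y -3000097 m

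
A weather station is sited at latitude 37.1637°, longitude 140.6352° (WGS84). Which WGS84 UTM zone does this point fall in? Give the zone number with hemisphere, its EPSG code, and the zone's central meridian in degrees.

UTM zone = ⌊(λ + 180)/6⌋ + 1; 140.6352° ∈ [138°, 144°) → zone 54.
Hemisphere: N (φ ≥ 0).
Central meridian λ₀ = 6×54 − 183 = 141°.
EPSG code: 32654.

Zone 54N (EPSG:32654), central meridian 141°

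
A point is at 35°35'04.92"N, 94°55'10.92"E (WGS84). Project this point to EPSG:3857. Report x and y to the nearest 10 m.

x 10566410 m, y 4243630 m

Web Mercator is spherical with R = a = 6378137 m.
x = R·λ = 6378137 × 1.656661290 = 10566412.670 m.
y = R·ln tan(π/4 + φ/2) = 6378137 × 0.665339452 = 4243626.178 m.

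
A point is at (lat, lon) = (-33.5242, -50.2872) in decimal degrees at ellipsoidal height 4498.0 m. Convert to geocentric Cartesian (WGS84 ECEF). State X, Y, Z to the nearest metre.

X 3403208 m, Y -4097321 m, Z -3505056 m

WGS84: a = 6378137 m, e² = 0.006694380; N(φ) = a/√(1−e²sin²φ) = 6384658.882 m.
X = (N+h)·cosφ·cosλ = 3403208.361 m; Y = (N+h)·cosφ·sinλ = -4097321.455 m; Z = (N(1−e²)+h)·sinφ = -3505056.412 m.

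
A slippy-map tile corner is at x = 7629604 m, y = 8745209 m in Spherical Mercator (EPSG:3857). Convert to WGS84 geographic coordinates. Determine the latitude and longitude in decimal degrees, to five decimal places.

lat 61.51570°, lon 68.53790°

R = 6378137 m. λ = x/R = 68.53789885°.
φ = 2·arctan(exp(y/R)) − 90° = 2·arctan(3.93977) − 90° = 61.51569950°.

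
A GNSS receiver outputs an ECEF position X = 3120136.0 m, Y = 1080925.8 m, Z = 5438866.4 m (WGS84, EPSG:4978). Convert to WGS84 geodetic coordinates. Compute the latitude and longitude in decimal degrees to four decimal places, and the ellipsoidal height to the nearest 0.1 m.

λ = atan2(Y, X) = 19.10790035°; p = √(X²+Y²) = 3302067.4 m.
Bowring's method on WGS84 (a = 6378137 m, b = 6356752.314 m) gives φ = 58.90749935°, h = 285.286 m.

lat 58.9075°, lon 19.1079°, h 285.3 m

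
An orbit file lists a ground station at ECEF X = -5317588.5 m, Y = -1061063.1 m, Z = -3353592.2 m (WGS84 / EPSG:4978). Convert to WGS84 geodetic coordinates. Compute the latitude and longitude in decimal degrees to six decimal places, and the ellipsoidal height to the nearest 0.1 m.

λ = atan2(Y, X) = -168.71550031°; p = √(X²+Y²) = 5422416.7 m.
Bowring's method on WGS84 (a = 6378137 m, b = 6356752.314 m) gives φ = -31.90779981°, h = 3472.342 m.

lat -31.907800°, lon -168.715500°, h 3472.3 m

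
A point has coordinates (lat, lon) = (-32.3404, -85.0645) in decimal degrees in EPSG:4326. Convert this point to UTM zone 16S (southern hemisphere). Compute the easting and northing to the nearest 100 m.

Zone 16 central meridian λ₀ = 6×16 − 183 = -87°; Δλ = +1.9355°.
Transverse Mercator on WGS84 with k₀ = 0.9996 gives E = 682154.603 m, N = 6420186.278 m.

E 682200 m, N 6420200 m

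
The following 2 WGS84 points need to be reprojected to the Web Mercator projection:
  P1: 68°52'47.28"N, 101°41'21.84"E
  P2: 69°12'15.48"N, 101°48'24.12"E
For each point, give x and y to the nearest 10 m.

P1: x 11320010 m, y 10713550 m; P2: x 11333070 m, y 10814540 m

Web Mercator: x = R·λ, y = R·ln tan(π/4+φ/2), R = 6378137 m.
P1 (68.8798°, 101.6894°) → (11320012.227, 10713550.555) m.
P2 (69.2043°, 101.8067°) → (11333070.003, 10814544.767) m.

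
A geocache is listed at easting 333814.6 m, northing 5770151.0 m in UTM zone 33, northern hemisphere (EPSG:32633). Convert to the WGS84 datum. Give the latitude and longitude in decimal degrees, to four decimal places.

Zone 33N: λ₀ = 15°, k₀ = 0.9996, false easting 500000 m.
Meridian distance M = (N − FN)/k₀ = 5772460.0 m.
Inverse transverse Mercator on WGS84 gives φ = 52.05700012°, λ = 12.57600039°.

lat 52.0570°, lon 12.5760°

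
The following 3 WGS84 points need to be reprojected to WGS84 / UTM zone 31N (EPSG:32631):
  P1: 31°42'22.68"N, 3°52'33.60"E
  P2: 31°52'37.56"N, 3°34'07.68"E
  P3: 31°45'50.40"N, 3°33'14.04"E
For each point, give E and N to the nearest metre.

UTM zone 31N: λ₀ = 3°, k₀ = 0.9996.
P1 (31.7063°, 3.8760°) → (583007.007, 3508215.531) m.
P2 (31.8771°, 3.5688°) → (553798.135, 3526954.313) m.
P3 (31.7640°, 3.5539°) → (552452.748, 3514410.832) m.

P1: E 583007 m, N 3508216 m; P2: E 553798 m, N 3526954 m; P3: E 552453 m, N 3514411 m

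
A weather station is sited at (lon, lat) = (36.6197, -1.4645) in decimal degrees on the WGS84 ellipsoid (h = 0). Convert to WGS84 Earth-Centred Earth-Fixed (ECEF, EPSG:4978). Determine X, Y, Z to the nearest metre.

X 5117511 m, Y 3803330 m, Z -161919 m

WGS84: a = 6378137 m, e² = 0.006694380; N(φ) = a/√(1−e²sin²φ) = 6378150.945 m.
X = (N+h)·cosφ·cosλ = 5117511.045 m; Y = (N+h)·cosφ·sinλ = 3803329.847 m; Z = (N(1−e²)+h)·sinφ = -161918.749 m.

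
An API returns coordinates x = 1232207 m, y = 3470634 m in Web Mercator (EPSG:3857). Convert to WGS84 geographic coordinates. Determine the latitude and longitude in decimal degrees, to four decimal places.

lat 29.7436°, lon 11.0691°

R = 6378137 m. λ = x/R = 11.06910381°.
φ = 2·arctan(exp(y/R)) − 90° = 2·arctan(1.72314) − 90° = 29.74359682°.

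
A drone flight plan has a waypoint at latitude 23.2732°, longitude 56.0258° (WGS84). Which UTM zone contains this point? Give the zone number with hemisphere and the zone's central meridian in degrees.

Zone 40N, central meridian 57°

UTM zone = ⌊(λ + 180)/6⌋ + 1; 56.0258° ∈ [54°, 60°) → zone 40.
Hemisphere: N (φ ≥ 0).
Central meridian λ₀ = 6×40 − 183 = 57°.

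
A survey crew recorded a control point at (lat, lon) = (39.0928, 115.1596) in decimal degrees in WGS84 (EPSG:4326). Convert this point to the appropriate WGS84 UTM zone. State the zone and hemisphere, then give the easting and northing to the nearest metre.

Zone 50N: E 340839 m, N 4328687 m

Longitude 115.1596° lies in the 6° band [114°, 120°), giving zone 50; latitude is north of the equator, so 50N.
Zone 50 central meridian λ₀ = 6×50 − 183 = 117°; Δλ = -1.8404°.
Transverse Mercator on WGS84 with k₀ = 0.9996 gives E = 340839.250 m, N = 4328686.976 m.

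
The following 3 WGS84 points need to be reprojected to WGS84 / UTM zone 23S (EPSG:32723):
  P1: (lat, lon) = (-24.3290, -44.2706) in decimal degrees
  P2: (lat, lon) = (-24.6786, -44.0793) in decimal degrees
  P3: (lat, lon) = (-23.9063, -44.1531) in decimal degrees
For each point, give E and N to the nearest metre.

UTM zone 23S: λ₀ = -45°, k₀ = 0.9996.
P1 (-24.3290°, -44.2706°) → (573999.562, 7309153.742) m.
P2 (-24.6786°, -44.0793°) → (593150.424, 7270327.143) m.
P3 (-23.9063°, -44.1531°) → (586203.485, 7355889.102) m.

P1: E 574000 m, N 7309154 m; P2: E 593150 m, N 7270327 m; P3: E 586203 m, N 7355889 m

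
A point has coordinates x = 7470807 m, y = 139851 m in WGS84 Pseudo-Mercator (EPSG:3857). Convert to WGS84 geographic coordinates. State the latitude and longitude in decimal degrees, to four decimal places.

lat 1.2562°, lon 67.1114°

R = 6378137 m. λ = x/R = 67.11140113°.
φ = 2·arctan(exp(y/R)) − 90° = 2·arctan(1.02217) − 90° = 1.25620225°.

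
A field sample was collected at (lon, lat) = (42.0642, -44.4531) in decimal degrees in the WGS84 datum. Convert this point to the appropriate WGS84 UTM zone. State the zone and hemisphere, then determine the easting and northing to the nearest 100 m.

Zone 38S: E 266400 m, N 5073600 m

Longitude 42.0642° lies in the 6° band [42°, 48°), giving zone 38; latitude is south of the equator, so 38S.
Zone 38 central meridian λ₀ = 6×38 − 183 = 45°; Δλ = -2.9358°.
Transverse Mercator on WGS84 with k₀ = 0.9996 gives E = 266421.398 m, N = 5073607.579 m.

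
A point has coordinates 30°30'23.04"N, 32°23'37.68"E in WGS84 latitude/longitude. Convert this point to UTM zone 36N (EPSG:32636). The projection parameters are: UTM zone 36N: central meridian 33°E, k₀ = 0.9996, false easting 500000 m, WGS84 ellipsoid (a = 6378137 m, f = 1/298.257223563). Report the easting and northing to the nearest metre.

Zone 36 central meridian λ₀ = 6×36 − 183 = 33°; Δλ = -0.6062°.
Transverse Mercator on WGS84 with k₀ = 0.9996 gives E = 441832.007 m, N = 3375056.953 m.

E 441832 m, N 3375057 m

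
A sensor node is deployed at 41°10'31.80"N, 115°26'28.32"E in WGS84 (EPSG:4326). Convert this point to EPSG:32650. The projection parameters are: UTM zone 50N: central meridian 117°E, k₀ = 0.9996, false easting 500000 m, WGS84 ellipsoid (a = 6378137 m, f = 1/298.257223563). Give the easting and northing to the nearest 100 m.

E 369200 m, N 4559400 m

Zone 50 central meridian λ₀ = 6×50 − 183 = 117°; Δλ = -1.5588°.
Transverse Mercator on WGS84 with k₀ = 0.9996 gives E = 369248.705 m, N = 4559410.667 m.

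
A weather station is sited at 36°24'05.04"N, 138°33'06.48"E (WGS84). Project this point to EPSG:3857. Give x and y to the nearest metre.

x 15423516 m, y 4355995 m

Web Mercator is spherical with R = a = 6378137 m.
x = R·λ = 6378137 × 2.418185095 = 15423515.824 m.
y = R·ln tan(π/4 + φ/2) = 6378137 × 0.682957248 = 4355994.891 m.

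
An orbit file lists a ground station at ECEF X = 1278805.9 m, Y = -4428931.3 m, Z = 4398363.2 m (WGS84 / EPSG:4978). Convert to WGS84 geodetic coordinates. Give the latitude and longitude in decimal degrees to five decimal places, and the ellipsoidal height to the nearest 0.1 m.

λ = atan2(Y, X) = -73.89450014°; p = √(X²+Y²) = 4609856.5 m.
Bowring's method on WGS84 (a = 6378137 m, b = 6356752.314 m) gives φ = 43.84720002°, h = 3608.941 m.

lat 43.84720°, lon -73.89450°, h 3608.9 m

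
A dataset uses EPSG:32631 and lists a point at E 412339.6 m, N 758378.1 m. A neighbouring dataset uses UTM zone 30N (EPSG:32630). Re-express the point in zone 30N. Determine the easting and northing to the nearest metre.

E 1076019 m, N 761438 m

UTM 31N → geographic: φ = 6.86030034°, λ = 2.20659989°.
UTM 30N (λ₀ = -3°) forward: E = 1076019.470 m, N = 761438.340 m.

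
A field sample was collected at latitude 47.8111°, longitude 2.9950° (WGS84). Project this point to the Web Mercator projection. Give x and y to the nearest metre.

Web Mercator is spherical with R = a = 6378137 m.
x = R·λ = 6378137 × 0.052272611 = 333401.875 m.
y = R·ln tan(π/4 + φ/2) = 6378137 × 0.952548674 = 6075485.944 m.

x 333402 m, y 6075486 m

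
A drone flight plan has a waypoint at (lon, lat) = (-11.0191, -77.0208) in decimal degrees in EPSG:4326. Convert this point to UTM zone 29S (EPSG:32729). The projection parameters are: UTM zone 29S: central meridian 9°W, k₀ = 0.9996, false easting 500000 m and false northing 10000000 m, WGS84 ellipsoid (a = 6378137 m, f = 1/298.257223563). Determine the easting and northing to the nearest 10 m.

E 449390 m, N 1450040 m

Zone 29 central meridian λ₀ = 6×29 − 183 = -9°; Δλ = -2.0191°.
Transverse Mercator on WGS84 with k₀ = 0.9996 gives E = 449386.804 m, N = 1450036.598 m.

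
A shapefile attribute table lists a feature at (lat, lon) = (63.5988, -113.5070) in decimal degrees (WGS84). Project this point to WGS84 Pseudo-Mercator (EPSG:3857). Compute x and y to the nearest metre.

x -12635541 m, y 9248607 m

Web Mercator is spherical with R = a = 6378137 m.
x = R·λ = 6378137 × -1.981070874 = -12635541.441 m.
y = R·ln tan(π/4 + φ/2) = 6378137 × 1.450048420 = 9248607.476 m.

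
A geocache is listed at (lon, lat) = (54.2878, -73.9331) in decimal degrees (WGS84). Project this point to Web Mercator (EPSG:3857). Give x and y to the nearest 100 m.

Web Mercator is spherical with R = a = 6378137 m.
x = R·λ = 6378137 × 0.947500854 = 6043290.252 m.
y = R·ln tan(π/4 + φ/2) = 6378137 × -1.958029702 = -12488581.690 m.

x 6043300 m, y -12488600 m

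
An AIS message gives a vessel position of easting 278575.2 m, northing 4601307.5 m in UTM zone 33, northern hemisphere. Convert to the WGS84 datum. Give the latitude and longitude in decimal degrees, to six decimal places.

Zone 33N: λ₀ = 15°, k₀ = 0.9996, false easting 500000 m.
Meridian distance M = (N − FN)/k₀ = 4603148.8 m.
Inverse transverse Mercator on WGS84 gives φ = 41.53279965°, λ = 12.34579975°.

lat 41.532800°, lon 12.345800°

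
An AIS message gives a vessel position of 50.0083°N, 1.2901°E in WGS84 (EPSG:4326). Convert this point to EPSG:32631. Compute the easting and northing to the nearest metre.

Zone 31 central meridian λ₀ = 6×31 − 183 = 3°; Δλ = -1.7099°.
Transverse Mercator on WGS84 with k₀ = 0.9996 gives E = 377480.711 m, N = 5540954.375 m.

E 377481 m, N 5540954 m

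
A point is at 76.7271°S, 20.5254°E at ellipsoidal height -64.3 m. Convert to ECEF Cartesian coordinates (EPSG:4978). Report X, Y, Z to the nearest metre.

WGS84: a = 6378137 m, e² = 0.006694380; N(φ) = a/√(1−e²sin²φ) = 6398457.208 m.
X = (N+h)·cosφ·cosλ = 1375746.312 m; Y = (N+h)·cosφ·sinλ = 515065.727 m; Z = (N(1−e²)+h)·sinφ = -6185786.798 m.

X 1375746 m, Y 515066 m, Z -6185787 m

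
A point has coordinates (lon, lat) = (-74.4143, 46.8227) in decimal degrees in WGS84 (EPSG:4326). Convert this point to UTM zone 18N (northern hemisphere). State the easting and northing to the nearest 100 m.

Zone 18 central meridian λ₀ = 6×18 − 183 = -75°; Δλ = +0.5857°.
Transverse Mercator on WGS84 with k₀ = 0.9996 gives E = 544675.218 m, N = 5185628.231 m.

E 544700 m, N 5185600 m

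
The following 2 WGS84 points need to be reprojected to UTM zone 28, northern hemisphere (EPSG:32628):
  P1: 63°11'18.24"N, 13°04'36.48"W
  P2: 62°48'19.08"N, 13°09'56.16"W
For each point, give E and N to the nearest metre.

P1: E 596776 m, N 7008030 m; P2: E 593526 m, N 6965228 m

UTM zone 28N: λ₀ = -15°, k₀ = 0.9996.
P1 (63.1884°, -13.0768°) → (596775.893, 7008030.253) m.
P2 (62.8053°, -13.1656°) → (593526.028, 6965228.453) m.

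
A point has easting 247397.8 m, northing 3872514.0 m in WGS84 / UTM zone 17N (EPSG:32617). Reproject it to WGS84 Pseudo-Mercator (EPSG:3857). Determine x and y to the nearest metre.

x -9324855 m, y 4158949 m

Unproject from UTM 17N (λ₀ = -81°) → φ = 34.96369996°, λ = -83.76659966°.
Web Mercator (R = 6378137 m): x = -9324855.219 m, y = 4158949.208 m.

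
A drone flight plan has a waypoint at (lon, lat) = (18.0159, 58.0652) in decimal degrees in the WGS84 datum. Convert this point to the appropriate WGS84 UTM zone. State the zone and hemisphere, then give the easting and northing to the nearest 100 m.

Zone 34N: E 324000 m, N 6439900 m

Longitude 18.0159° lies in the 6° band [18°, 24°), giving zone 34; latitude is north of the equator, so 34N.
Zone 34 central meridian λ₀ = 6×34 − 183 = 21°; Δλ = -2.9841°.
Transverse Mercator on WGS84 with k₀ = 0.9996 gives E = 323967.984 m, N = 6439860.774 m.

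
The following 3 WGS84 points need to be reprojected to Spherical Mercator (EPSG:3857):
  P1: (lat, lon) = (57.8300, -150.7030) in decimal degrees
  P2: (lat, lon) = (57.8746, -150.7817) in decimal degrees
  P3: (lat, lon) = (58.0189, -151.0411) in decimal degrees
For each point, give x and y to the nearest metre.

P1: x -16776181 m, y 7931690 m; P2: x -16784942 m, y 7941021 m; P3: x -16813818 m, y 7971289 m

Web Mercator: x = R·λ, y = R·ln tan(π/4+φ/2), R = 6378137 m.
P1 (57.8300°, -150.7030°) → (-16776181.221, 7931690.308) m.
P2 (57.8746°, -150.7817°) → (-16784942.065, 7941020.916) m.
P3 (58.0189°, -151.0411°) → (-16813818.341, 7971288.883) m.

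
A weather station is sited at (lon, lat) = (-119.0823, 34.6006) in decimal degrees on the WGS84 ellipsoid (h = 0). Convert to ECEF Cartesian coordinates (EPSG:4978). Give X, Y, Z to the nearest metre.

WGS84: a = 6378137 m, e² = 0.006694380; N(φ) = a/√(1−e²sin²φ) = 6385032.232 m.
X = (N+h)·cosφ·cosλ = -2554621.012 m; Y = (N+h)·cosφ·sinλ = -4593086.548 m; Z = (N(1−e²)+h)·sinφ = 3601483.467 m.

X -2554621 m, Y -4593087 m, Z 3601483 m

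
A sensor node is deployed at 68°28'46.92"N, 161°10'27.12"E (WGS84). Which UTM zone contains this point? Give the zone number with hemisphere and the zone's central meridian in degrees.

UTM zone = ⌊(λ + 180)/6⌋ + 1; 161.1742° ∈ [156°, 162°) → zone 57.
Hemisphere: N (φ ≥ 0).
Central meridian λ₀ = 6×57 − 183 = 159°.

Zone 57N, central meridian 159°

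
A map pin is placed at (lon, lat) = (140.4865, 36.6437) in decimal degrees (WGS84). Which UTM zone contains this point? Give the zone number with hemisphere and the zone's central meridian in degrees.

Zone 54N, central meridian 141°

UTM zone = ⌊(λ + 180)/6⌋ + 1; 140.4865° ∈ [138°, 144°) → zone 54.
Hemisphere: N (φ ≥ 0).
Central meridian λ₀ = 6×54 − 183 = 141°.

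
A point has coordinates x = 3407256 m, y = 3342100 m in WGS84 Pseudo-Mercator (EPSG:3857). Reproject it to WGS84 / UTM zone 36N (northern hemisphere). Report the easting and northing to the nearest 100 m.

Web Mercator inverse (R = 6378137 m) → φ = 28.73609870°, λ = 30.60790142°.
UTM 36N forward: E = 266383.674 m, N = 3181093.681 m.

E 266400 m, N 3181100 m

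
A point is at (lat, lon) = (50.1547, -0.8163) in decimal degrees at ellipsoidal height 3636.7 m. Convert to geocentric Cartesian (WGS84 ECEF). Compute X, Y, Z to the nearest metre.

WGS84: a = 6378137 m, e² = 0.006694380; N(φ) = a/√(1−e²sin²φ) = 6390759.120 m.
X = (N+h)·cosφ·cosλ = 4096581.864 m; Y = (N+h)·cosφ·sinλ = -58368.454 m; Z = (N(1−e²)+h)·sinφ = 4876624.086 m.

X 4096582 m, Y -58368 m, Z 4876624 m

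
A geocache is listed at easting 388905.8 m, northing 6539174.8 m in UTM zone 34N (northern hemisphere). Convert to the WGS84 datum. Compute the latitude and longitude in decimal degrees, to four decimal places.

Zone 34N: λ₀ = 21°, k₀ = 0.9996, false easting 500000 m.
Meridian distance M = (N − FN)/k₀ = 6541791.5 m.
Inverse transverse Mercator on WGS84 gives φ = 58.97770032°, λ = 19.06740082°.

lat 58.9777°, lon 19.0674°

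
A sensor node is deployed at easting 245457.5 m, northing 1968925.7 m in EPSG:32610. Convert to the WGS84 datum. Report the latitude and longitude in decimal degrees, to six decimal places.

Zone 10N: λ₀ = -123°, k₀ = 0.9996, false easting 500000 m.
Meridian distance M = (N − FN)/k₀ = 1969713.6 m.
Inverse transverse Mercator on WGS84 gives φ = 17.79310010°, λ = -125.40109975°.

lat 17.793100°, lon -125.401100°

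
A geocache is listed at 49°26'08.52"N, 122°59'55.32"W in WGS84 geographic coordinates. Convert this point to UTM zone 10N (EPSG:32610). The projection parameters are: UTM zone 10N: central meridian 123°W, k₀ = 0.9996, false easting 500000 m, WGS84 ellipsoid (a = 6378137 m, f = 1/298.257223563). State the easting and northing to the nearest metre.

Zone 10 central meridian λ₀ = 6×10 − 183 = -123°; Δλ = +0.0013°.
Transverse Mercator on WGS84 with k₀ = 0.9996 gives E = 500094.253 m, N = 5475892.320 m.

E 500094 m, N 5475892 m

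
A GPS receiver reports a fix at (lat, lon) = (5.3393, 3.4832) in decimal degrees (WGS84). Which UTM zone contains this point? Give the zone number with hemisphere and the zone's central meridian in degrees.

UTM zone = ⌊(λ + 180)/6⌋ + 1; 3.4832° ∈ [0°, 6°) → zone 31.
Hemisphere: N (φ ≥ 0).
Central meridian λ₀ = 6×31 − 183 = 3°.

Zone 31N, central meridian 3°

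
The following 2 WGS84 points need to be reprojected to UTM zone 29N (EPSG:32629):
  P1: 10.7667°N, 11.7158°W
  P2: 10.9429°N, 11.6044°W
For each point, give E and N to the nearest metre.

UTM zone 29N: λ₀ = -9°, k₀ = 0.9996.
P1 (10.7667°, -11.7158°) → (202980.541, 1191499.289) m.
P2 (10.9429°, -11.6044°) → (215339.130, 1210894.644) m.

P1: E 202981 m, N 1191499 m; P2: E 215339 m, N 1210895 m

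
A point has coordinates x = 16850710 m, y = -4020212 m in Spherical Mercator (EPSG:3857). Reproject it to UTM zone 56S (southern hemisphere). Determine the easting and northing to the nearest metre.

Web Mercator inverse (R = 6378137 m) → φ = -33.93600280°, λ = 151.37250341°.
UTM 56S forward: E = 349583.919 m, N = 6243747.052 m.

E 349584 m, N 6243747 m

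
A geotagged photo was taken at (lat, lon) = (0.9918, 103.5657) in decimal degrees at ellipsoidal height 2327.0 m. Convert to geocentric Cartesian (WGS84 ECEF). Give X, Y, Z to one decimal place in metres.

X -1496380.2 m, Y 6201536.2 m, Z 109702.5 m

WGS84: a = 6378137 m, e² = 0.006694380; N(φ) = a/√(1−e²sin²φ) = 6378143.396 m.
X = (N+h)·cosφ·cosλ = -1496380.2496 m; Y = (N+h)·cosφ·sinλ = 6201536.204 m; Z = (N(1−e²)+h)·sinφ = 109702.479 m.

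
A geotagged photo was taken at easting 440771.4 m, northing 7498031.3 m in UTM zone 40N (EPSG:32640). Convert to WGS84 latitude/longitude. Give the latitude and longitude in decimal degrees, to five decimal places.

lat 67.59190°, lon 55.60760°

Zone 40N: λ₀ = 57°, k₀ = 0.9996, false easting 500000 m.
Meridian distance M = (N − FN)/k₀ = 7501031.7 m.
Inverse transverse Mercator on WGS84 gives φ = 67.59189993°, λ = 55.60759936°.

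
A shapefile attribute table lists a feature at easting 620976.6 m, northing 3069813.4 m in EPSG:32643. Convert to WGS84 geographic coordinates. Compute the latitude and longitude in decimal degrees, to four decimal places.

lat 27.7473°, lon 76.2275°

Zone 43N: λ₀ = 75°, k₀ = 0.9996, false easting 500000 m.
Meridian distance M = (N − FN)/k₀ = 3071041.8 m.
Inverse transverse Mercator on WGS84 gives φ = 27.74729996°, λ = 76.22750047°.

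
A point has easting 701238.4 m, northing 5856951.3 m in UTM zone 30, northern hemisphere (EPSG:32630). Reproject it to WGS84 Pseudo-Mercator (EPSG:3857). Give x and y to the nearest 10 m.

x -1460 m, y 6950640 m

Unproject from UTM 30N (λ₀ = -3°) → φ = 52.82470027°, λ = -0.01309940°.
Web Mercator (R = 6378137 m): x = -1458.219 m, y = 6950637.814 m.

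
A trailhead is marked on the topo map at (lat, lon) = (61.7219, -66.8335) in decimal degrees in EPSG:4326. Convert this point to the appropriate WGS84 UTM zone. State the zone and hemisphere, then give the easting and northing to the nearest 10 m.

Longitude -66.8335° lies in the 6° band [-72°, -66°), giving zone 19; latitude is north of the equator, so 19N.
Zone 19 central meridian λ₀ = 6×19 − 183 = -69°; Δλ = +2.1665°.
Transverse Mercator on WGS84 with k₀ = 0.9996 gives E = 614493.331 m, N = 6845106.802 m.

Zone 19N: E 614490 m, N 6845110 m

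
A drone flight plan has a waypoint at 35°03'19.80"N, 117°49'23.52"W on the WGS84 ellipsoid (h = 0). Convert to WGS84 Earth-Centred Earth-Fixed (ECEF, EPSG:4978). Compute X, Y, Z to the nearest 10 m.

X -2439620 m, Y -4622620 m, Z 3642910 m

WGS84: a = 6378137 m, e² = 0.006694380; N(φ) = a/√(1−e²sin²φ) = 6385191.679 m.
X = (N+h)·cosφ·cosλ = -2439624.927 m; Y = (N+h)·cosφ·sinλ = -4622622.426 m; Z = (N(1−e²)+h)·sinφ = 3642908.906 m.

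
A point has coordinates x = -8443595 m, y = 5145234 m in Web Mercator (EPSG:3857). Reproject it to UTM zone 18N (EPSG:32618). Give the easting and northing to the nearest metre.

E 429480 m, N 4638445 m

Web Mercator inverse (R = 6378137 m) → φ = 41.89480002°, λ = -75.85010441°.
UTM 18N forward: E = 429480.248 m, N = 4638445.457 m.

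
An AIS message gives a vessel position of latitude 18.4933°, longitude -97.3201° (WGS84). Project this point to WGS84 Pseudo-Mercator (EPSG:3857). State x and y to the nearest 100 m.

Web Mercator is spherical with R = a = 6378137 m.
x = R·λ = 6378137 × -1.698556173 = -10833623.976 m.
y = R·ln tan(π/4 + φ/2) = 6378137 × 0.328523842 = 2095370.071 m.

x -10833600 m, y 2095400 m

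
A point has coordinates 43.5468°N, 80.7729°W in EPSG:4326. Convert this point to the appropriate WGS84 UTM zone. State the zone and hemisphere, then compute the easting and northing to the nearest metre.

Zone 17N: E 518346 m, N 4821564 m

Longitude -80.7729° lies in the 6° band [-84°, -78°), giving zone 17; latitude is north of the equator, so 17N.
Zone 17 central meridian λ₀ = 6×17 − 183 = -81°; Δλ = +0.2271°.
Transverse Mercator on WGS84 with k₀ = 0.9996 gives E = 518345.562 m, N = 4821563.967 m.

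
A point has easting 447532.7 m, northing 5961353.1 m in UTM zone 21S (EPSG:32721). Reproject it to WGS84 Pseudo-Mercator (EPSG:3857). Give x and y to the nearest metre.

x -6410422 m, y -4368491 m

Unproject from UTM 21S (λ₀ = -57°) → φ = -36.49169975°, λ = -57.58579953°.
Web Mercator (R = 6378137 m): x = -6410421.880 m, y = -4368491.139 m.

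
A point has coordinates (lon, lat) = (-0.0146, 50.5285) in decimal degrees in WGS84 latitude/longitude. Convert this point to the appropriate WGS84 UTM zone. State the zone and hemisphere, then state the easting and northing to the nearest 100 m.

Zone 30N: E 711600 m, N 5601700 m

Longitude -0.0146° lies in the 6° band [-6°, 0°), giving zone 30; latitude is north of the equator, so 30N.
Zone 30 central meridian λ₀ = 6×30 − 183 = -3°; Δλ = +2.9854°.
Transverse Mercator on WGS84 with k₀ = 0.9996 gives E = 711582.001 m, N = 5601651.314 m.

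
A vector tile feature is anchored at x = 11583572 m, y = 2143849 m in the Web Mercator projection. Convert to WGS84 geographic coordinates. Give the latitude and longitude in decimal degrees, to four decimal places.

R = 6378137 m. λ = x/R = 104.05699772°.
φ = 2·arctan(exp(y/R)) − 90° = 2·arctan(1.39951) − 90° = 18.90580404°.

lat 18.9058°, lon 104.0570°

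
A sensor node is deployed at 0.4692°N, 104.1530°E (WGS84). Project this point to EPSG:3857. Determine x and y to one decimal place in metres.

Web Mercator is spherical with R = a = 6378137 m.
x = R·λ = 6378137 × 1.817812776 = 11594258.925 m.
y = R·ln tan(π/4 + φ/2) = 6378137 × 0.008189176 = 52231.689 m.

x 11594258.9 m, y 52231.7 m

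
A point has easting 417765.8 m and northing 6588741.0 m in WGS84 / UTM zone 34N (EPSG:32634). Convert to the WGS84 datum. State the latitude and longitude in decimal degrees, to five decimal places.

Zone 34N: λ₀ = 21°, k₀ = 0.9996, false easting 500000 m.
Meridian distance M = (N − FN)/k₀ = 6591377.6 m.
Inverse transverse Mercator on WGS84 gives φ = 59.42920035°, λ = 19.55049942°.

lat 59.42920°, lon 19.55050°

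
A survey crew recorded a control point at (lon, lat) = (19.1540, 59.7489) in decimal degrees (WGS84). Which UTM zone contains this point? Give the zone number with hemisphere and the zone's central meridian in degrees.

UTM zone = ⌊(λ + 180)/6⌋ + 1; 19.1540° ∈ [18°, 24°) → zone 34.
Hemisphere: N (φ ≥ 0).
Central meridian λ₀ = 6×34 − 183 = 21°.

Zone 34N, central meridian 21°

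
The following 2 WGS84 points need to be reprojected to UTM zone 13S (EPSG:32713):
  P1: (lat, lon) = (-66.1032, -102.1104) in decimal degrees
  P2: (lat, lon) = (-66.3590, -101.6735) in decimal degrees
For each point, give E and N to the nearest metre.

UTM zone 13S: λ₀ = -105°, k₀ = 0.9996.
P1 (-66.1032°, -102.1104°) → (630581.635, 2665575.522) m.
P2 (-66.3590°, -101.6735°) → (648796.320, 2636115.457) m.

P1: E 630582 m, N 2665576 m; P2: E 648796 m, N 2636115 m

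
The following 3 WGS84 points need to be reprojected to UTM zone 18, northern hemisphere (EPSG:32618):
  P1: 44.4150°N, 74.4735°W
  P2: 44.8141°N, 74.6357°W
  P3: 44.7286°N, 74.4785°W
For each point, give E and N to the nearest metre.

P1: E 541916 m, N 4918102 m; P2: E 528805 m, N 4962364 m; P3: E 541296 m, N 4952934 m

UTM zone 18N: λ₀ = -75°, k₀ = 0.9996.
P1 (44.4150°, -74.4735°) → (541916.343, 4918102.442) m.
P2 (44.8141°, -74.6357°) → (528805.108, 4962364.147) m.
P3 (44.7286°, -74.4785°) → (541295.758, 4952934.281) m.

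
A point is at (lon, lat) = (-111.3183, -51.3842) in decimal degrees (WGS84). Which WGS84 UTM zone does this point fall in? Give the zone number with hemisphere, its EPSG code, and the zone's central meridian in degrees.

Zone 12S (EPSG:32712), central meridian -111°

UTM zone = ⌊(λ + 180)/6⌋ + 1; -111.3183° ∈ [-114°, -108°) → zone 12.
Hemisphere: S (φ < 0).
Central meridian λ₀ = 6×12 − 183 = -111°.
EPSG code: 32712.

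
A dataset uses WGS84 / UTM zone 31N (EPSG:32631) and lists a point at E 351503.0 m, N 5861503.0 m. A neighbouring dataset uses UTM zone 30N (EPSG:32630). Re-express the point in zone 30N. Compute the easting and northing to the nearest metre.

UTM 31N → geographic: φ = 52.88270035°, λ = 0.79310013°.
UTM 30N (λ₀ = -3°) forward: E = 755195.100 m, N = 5865962.139 m.

E 755195 m, N 5865962 m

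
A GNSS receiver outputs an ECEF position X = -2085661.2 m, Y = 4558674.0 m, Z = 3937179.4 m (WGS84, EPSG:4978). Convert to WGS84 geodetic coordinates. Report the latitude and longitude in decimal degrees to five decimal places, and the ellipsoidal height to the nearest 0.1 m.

λ = atan2(Y, X) = 114.58479982°; p = √(X²+Y²) = 5013131.9 m.
Bowring's method on WGS84 (a = 6378137 m, b = 6356752.314 m) gives φ = 38.33210050°, h = 4438.603 m.

lat 38.33210°, lon 114.58480°, h 4438.6 m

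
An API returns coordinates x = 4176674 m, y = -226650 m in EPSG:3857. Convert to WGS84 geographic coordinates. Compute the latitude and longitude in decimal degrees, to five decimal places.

lat -2.03560°, lon 37.51970°

R = 6378137 m. λ = x/R = 37.51970091°.
φ = 2·arctan(exp(y/R)) − 90° = 2·arctan(0.96509) − 90° = -2.03560322°.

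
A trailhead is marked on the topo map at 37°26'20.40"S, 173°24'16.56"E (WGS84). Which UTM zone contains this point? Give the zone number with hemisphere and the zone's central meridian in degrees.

Zone 59S, central meridian 171°

UTM zone = ⌊(λ + 180)/6⌋ + 1; 173.4046° ∈ [168°, 174°) → zone 59.
Hemisphere: S (φ < 0).
Central meridian λ₀ = 6×59 − 183 = 171°.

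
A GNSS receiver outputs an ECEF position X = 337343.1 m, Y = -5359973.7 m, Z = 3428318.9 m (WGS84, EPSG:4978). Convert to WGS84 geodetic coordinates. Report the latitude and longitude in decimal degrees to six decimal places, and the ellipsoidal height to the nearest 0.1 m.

lat 32.727000°, lon -86.398700°, h -386.2 m

λ = atan2(Y, X) = -86.39869955°; p = √(X²+Y²) = 5370579.0 m.
Bowring's method on WGS84 (a = 6378137 m, b = 6356752.314 m) gives φ = 32.72700035°, h = -386.179 m.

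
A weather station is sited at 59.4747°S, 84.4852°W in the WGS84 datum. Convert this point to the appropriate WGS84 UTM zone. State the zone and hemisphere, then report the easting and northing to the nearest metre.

Longitude -84.4852° lies in the 6° band [-90°, -84°), giving zone 16; latitude is south of the equator, so 16S.
Zone 16 central meridian λ₀ = 6×16 − 183 = -87°; Δλ = +2.5148°.
Transverse Mercator on WGS84 with k₀ = 0.9996 gives E = 642465.283 m, N = 3404394.074 m.

Zone 16S: E 642465 m, N 3404394 m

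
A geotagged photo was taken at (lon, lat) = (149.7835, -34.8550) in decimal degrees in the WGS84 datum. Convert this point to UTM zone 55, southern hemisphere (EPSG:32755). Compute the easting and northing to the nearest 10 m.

Zone 55 central meridian λ₀ = 6×55 − 183 = 147°; Δλ = +2.7835°.
Transverse Mercator on WGS84 with k₀ = 0.9996 gives E = 754481.228 m, N = 6139502.305 m.

E 754480 m, N 6139500 m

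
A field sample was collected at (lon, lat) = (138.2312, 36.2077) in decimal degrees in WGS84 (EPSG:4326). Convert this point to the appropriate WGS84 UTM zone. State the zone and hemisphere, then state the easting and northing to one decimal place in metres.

Longitude 138.2312° lies in the 6° band [138°, 144°), giving zone 54; latitude is north of the equator, so 54N.
Zone 54 central meridian λ₀ = 6×54 − 183 = 141°; Δλ = -2.7688°.
Transverse Mercator on WGS84 with k₀ = 0.9996 gives E = 251081.114 m, N = 4010540.253 m.

Zone 54N: E 251081.1 m, N 4010540.3 m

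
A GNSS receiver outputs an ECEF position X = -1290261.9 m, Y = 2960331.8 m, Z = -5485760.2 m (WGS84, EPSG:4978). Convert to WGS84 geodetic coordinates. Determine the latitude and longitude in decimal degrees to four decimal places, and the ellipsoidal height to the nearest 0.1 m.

λ = atan2(Y, X) = 113.55000062°; p = √(X²+Y²) = 3229294.1 m.
Bowring's method on WGS84 (a = 6378137 m, b = 6356752.314 m) gives φ = -59.68390036°, h = 3446.695 m.

lat -59.6839°, lon 113.5500°, h 3446.7 m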